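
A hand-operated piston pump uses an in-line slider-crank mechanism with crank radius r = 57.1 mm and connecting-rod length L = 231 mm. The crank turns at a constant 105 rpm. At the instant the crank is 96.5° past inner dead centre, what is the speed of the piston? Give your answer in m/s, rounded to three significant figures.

0.606

ω = 2π·105/60 = 11 rad/s
For an in-line slider-crank, x = r cosθ + √(L² − r² sin²θ), so v = −rω sinθ·[1 + r cosθ/√(L² − r² sin²θ)].
With r = 0.0571 m, L = 0.231 m, θ = 96.5°: √(L² − r² sin²θ) = 0.22392 m.
v = −0.0571·11·0.99357·[1 + 0.0571·-0.11320/0.22392] = -0.6058 m/s.
|v| = 0.6058 m/s.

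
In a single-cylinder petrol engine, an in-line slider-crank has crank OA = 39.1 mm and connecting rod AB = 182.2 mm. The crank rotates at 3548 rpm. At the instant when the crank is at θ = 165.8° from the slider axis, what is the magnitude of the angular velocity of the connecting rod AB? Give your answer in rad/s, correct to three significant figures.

ω = 371.5 rad/s (converted from 3548 rpm).
The rod makes angle φ with the slider axis where L sinφ = r sinθ; differentiating, L cosφ·φ̇ = r ω cosθ.
L cosφ = √(L² − r² sin²θ) = 0.18195 m.
|ω_rod| = r ω |cosθ| / √(L² − r² sin²θ) = 0.0391·371.5·0.96945/0.18195 = 77.405 rad/s.

77.4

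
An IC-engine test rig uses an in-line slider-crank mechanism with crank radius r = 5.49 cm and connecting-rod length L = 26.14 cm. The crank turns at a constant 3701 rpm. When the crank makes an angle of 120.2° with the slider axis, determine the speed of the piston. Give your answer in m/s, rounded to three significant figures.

16.4

ω = 2π·3701/60 = 387.6 rad/s
For an in-line slider-crank, x = r cosθ + √(L² − r² sin²θ), so v = −rω sinθ·[1 + r cosθ/√(L² − r² sin²θ)].
With r = 0.0549 m, L = 0.2614 m, θ = 120.2°: √(L² − r² sin²θ) = 0.25706 m.
v = −0.0549·387.6·0.86427·[1 + 0.0549·-0.50302/0.25706] = -16.414 m/s.
|v| = 16.414 m/s.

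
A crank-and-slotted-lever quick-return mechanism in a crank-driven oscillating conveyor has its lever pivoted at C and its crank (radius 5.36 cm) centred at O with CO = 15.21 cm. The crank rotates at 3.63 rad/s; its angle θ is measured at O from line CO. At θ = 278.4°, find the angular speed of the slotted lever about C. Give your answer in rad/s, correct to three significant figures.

0.520

ω = 3.63 rad/s
Crank pin A relative to C: A = (d + r cosθ, r sinθ); lever angle φ = atan2(r sinθ, d + r cosθ).
Differentiating tanφ: φ̇ = rω(d cosθ + r)/(d² + r² + 2dr cosθ).
d² + r² + 2dr cosθ = |CA|² = 0.0283893 m²;  d cosθ + r = +0.075819 m.
|ω_lever| = |0.0536·3.63·+0.075819| / 0.0283893 = 0.51963 rad/s.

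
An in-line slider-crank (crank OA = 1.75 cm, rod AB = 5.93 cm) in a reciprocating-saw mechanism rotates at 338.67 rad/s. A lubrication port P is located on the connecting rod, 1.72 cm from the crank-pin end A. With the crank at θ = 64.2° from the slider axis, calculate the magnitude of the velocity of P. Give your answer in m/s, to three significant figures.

ω = 338.7 rad/s.  Crank-pin speed |V_A| = rω = 5.9267 m/s, perpendicular to OA.
Rod angle: sinφ = −(r/L) sinθ ⇒ φ = -15.408°; ω_rod = −rω cosθ/√(L²−r²sin²θ) = -45.121 rad/s.
V_P = V_A + ω_rod × AP, with AP = 0.0172 m along the rod.
Components: V_Px = −rω sinθ − a·ω_rod·sinφ = -5.5421 m/s;  V_Py = rω cosθ + a·ω_rod·cosφ = +1.8313 m/s.
|V_P| = √(V_Px² + V_Py²) = 5.8369 m/s.

5.84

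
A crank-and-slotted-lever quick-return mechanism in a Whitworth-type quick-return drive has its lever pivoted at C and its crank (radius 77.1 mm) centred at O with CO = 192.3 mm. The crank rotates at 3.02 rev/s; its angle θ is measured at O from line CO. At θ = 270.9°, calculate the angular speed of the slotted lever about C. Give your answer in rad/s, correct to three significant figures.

ω = 18.98 rad/s (from 3.02 rev/s).
Crank pin A relative to C: A = (d + r cosθ, r sinθ); lever angle φ = atan2(r sinθ, d + r cosθ).
Differentiating tanφ: φ̇ = rω(d cosθ + r)/(d² + r² + 2dr cosθ).
d² + r² + 2dr cosθ = |CA|² = 0.0433895 m²;  d cosθ + r = +0.080121 m.
|ω_lever| = |0.0771·18.98·+0.080121| / 0.0433895 = 2.7015 rad/s.

2.70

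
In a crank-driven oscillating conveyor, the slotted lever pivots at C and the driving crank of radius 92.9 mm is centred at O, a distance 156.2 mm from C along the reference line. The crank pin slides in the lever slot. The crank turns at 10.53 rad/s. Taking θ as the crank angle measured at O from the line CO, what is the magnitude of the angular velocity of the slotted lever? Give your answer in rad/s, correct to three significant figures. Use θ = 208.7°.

5.70

ω = 10.53 rad/s
Crank pin A relative to C: A = (d + r cosθ, r sinθ); lever angle φ = atan2(r sinθ, d + r cosθ).
Differentiating tanφ: φ̇ = rω(d cosθ + r)/(d² + r² + 2dr cosθ).
d² + r² + 2dr cosθ = |CA|² = 0.00757235 m²;  d cosθ + r = -0.04411 m.
|ω_lever| = |0.0929·10.53·-0.04411| / 0.00757235 = 5.6984 rad/s.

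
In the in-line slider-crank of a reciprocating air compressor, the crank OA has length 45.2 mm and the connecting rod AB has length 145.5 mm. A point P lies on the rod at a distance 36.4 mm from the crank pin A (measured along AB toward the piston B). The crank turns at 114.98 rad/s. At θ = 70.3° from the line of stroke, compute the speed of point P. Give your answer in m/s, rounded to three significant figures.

5.20

ω = 115 rad/s.  Crank-pin speed |V_A| = rω = 5.1971 m/s, perpendicular to OA.
Rod angle: sinφ = −(r/L) sinθ ⇒ φ = -17.006°; ω_rod = −rω cosθ/√(L²−r²sin²θ) = -12.591 rad/s.
V_P = V_A + ω_rod × AP, with AP = 0.0364 m along the rod.
Components: V_Px = −rω sinθ − a·ω_rod·sinφ = -5.027 m/s;  V_Py = rω cosθ + a·ω_rod·cosφ = +1.3136 m/s.
|V_P| = √(V_Px² + V_Py²) = 5.1958 m/s.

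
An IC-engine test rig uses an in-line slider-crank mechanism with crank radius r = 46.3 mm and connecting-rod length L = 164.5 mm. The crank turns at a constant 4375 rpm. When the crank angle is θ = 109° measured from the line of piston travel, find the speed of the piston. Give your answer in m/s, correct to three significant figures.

18.1

ω = 2π·4375/60 = 458.1 rad/s
For an in-line slider-crank, x = r cosθ + √(L² − r² sin²θ), so v = −rω sinθ·[1 + r cosθ/√(L² − r² sin²θ)].
With r = 0.0463 m, L = 0.1645 m, θ = 109°: √(L² − r² sin²θ) = 0.15857 m.
v = −0.0463·458.1·0.94552·[1 + 0.0463·-0.32557/0.15857] = -18.15 m/s.
|v| = 18.15 m/s.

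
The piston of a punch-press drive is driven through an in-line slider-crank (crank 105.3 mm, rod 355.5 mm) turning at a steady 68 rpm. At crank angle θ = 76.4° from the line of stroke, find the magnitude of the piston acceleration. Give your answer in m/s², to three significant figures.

ω = 2π·68/60 = 7.121 rad/s
x(θ) = r cosθ + √(L² − r² sin²θ); with ω constant, a = ω²·d²x/dθ².
d²x/dθ² = −r cosθ − r²(cos2θ)/√u − r⁴ sin²2θ/(4u^{3/2}),  u = L² − r² sin²θ = 0.115905 m².
Substituting r = 0.1053 m, L = 0.3555 m, θ = 76.4°: d²x/dθ² = +0.0040442 m.
a = ω²·d²x/dθ² = (7.121)²·(+0.0040442) = +0.20507 m/s²;  |a| = 0.20507 m/s².

0.205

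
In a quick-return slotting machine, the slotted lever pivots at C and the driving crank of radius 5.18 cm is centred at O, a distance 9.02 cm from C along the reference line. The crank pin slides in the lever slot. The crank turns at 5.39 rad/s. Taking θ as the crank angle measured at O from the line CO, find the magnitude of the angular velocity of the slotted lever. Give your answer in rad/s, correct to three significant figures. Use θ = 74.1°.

ω = 5.39 rad/s
Crank pin A relative to C: A = (d + r cosθ, r sinθ); lever angle φ = atan2(r sinθ, d + r cosθ).
Differentiating tanφ: φ̇ = rω(d cosθ + r)/(d² + r² + 2dr cosθ).
d² + r² + 2dr cosθ = |CA|² = 0.0133794 m²;  d cosθ + r = +0.076511 m.
|ω_lever| = |0.0518·5.39·+0.076511| / 0.0133794 = 1.5966 rad/s.

1.60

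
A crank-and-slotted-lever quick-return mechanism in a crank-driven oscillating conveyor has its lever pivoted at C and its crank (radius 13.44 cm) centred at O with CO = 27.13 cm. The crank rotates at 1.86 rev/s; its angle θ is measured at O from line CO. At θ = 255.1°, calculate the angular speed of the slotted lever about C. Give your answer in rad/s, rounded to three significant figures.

ω = 11.69 rad/s (from 1.86 rev/s).
Crank pin A relative to C: A = (d + r cosθ, r sinθ); lever angle φ = atan2(r sinθ, d + r cosθ).
Differentiating tanφ: φ̇ = rω(d cosθ + r)/(d² + r² + 2dr cosθ).
d² + r² + 2dr cosθ = |CA|² = 0.0729155 m²;  d cosθ + r = +0.06464 m.
|ω_lever| = |0.1344·11.69·+0.06464| / 0.0729155 = 1.3924 rad/s.

1.39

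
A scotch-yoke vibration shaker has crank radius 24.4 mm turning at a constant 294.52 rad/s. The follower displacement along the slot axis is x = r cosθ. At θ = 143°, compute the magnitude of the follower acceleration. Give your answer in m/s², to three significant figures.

1690

ω = 294.5 rad/s
x = r cosθ ⇒ ẍ = −rω² cosθ (ω constant).
|a| = rω²|cosθ| = 0.0244·(294.5)²·|cos 143°| = 1690.3 m/s².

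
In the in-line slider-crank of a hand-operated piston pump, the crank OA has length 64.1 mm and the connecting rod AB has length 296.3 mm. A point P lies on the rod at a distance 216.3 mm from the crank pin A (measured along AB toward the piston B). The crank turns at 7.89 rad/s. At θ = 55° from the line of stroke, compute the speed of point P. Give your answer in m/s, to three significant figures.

ω = 7.89 rad/s.  Crank-pin speed |V_A| = rω = 0.50575 m/s, perpendicular to OA.
Rod angle: sinφ = −(r/L) sinθ ⇒ φ = -10.207°; ω_rod = −rω cosθ/√(L²−r²sin²θ) = -0.99477 rad/s.
V_P = V_A + ω_rod × AP, with AP = 0.2163 m along the rod.
Components: V_Px = −rω sinθ − a·ω_rod·sinφ = -0.45242 m/s;  V_Py = rω cosθ + a·ω_rod·cosφ = +0.078322 m/s.
|V_P| = √(V_Px² + V_Py²) = 0.45915 m/s.

0.459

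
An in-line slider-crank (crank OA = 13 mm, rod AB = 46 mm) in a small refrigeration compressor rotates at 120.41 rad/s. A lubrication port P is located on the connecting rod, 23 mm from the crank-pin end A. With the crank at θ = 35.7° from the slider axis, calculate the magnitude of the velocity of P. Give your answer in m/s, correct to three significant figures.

1.20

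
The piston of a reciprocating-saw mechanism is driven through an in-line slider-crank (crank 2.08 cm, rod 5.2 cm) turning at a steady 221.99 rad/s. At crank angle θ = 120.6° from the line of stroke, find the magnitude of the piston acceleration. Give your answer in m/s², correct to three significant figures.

ω = 222 rad/s
x(θ) = r cosθ + √(L² − r² sin²θ); with ω constant, a = ω²·d²x/dθ².
d²x/dθ² = −r cosθ − r²(cos2θ)/√u − r⁴ sin²2θ/(4u^{3/2}),  u = L² − r² sin²θ = 0.00238347 m².
Substituting r = 0.0208 m, L = 0.052 m, θ = 120.6°: d²x/dθ² = +0.014548 m.
a = ω²·d²x/dθ² = (222)²·(+0.014548) = +716.94 m/s²;  |a| = 716.94 m/s².

717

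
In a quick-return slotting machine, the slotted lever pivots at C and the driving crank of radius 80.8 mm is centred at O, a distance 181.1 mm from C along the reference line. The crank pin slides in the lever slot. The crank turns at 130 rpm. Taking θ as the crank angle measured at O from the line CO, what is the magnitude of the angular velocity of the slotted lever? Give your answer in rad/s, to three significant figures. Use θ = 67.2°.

ω = 13.61 rad/s (from 130 rpm).
Crank pin A relative to C: A = (d + r cosθ, r sinθ); lever angle φ = atan2(r sinθ, d + r cosθ).
Differentiating tanφ: φ̇ = rω(d cosθ + r)/(d² + r² + 2dr cosθ).
d² + r² + 2dr cosθ = |CA|² = 0.0506668 m²;  d cosθ + r = +0.15098 m.
|ω_lever| = |0.0808·13.61·+0.15098| / 0.0506668 = 3.2778 rad/s.

3.28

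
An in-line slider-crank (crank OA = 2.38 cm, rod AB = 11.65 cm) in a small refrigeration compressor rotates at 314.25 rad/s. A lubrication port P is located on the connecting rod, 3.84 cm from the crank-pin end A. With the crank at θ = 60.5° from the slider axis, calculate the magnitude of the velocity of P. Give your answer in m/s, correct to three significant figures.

ω = 314.2 rad/s.  Crank-pin speed |V_A| = rω = 7.4791 m/s, perpendicular to OA.
Rod angle: sinφ = −(r/L) sinθ ⇒ φ = -10.242°; ω_rod = −rω cosθ/√(L²−r²sin²θ) = -32.125 rad/s.
V_P = V_A + ω_rod × AP, with AP = 0.0384 m along the rod.
Components: V_Px = −rω sinθ − a·ω_rod·sinφ = -6.7289 m/s;  V_Py = rω cosθ + a·ω_rod·cosφ = +2.469 m/s.
|V_P| = √(V_Px² + V_Py²) = 7.1675 m/s.

7.17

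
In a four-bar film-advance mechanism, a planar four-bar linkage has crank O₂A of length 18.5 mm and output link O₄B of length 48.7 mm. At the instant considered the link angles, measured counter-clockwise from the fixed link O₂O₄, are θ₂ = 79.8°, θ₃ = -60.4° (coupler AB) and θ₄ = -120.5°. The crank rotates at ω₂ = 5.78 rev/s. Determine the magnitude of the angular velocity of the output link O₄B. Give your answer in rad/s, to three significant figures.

10.2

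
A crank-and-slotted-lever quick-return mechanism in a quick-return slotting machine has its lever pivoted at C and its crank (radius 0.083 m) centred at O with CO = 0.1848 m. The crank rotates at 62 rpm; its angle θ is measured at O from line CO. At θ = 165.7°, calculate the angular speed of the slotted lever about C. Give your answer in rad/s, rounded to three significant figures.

ω = 6.493 rad/s (from 62 rpm).
Crank pin A relative to C: A = (d + r cosθ, r sinθ); lever angle φ = atan2(r sinθ, d + r cosθ).
Differentiating tanφ: φ̇ = rω(d cosθ + r)/(d² + r² + 2dr cosθ).
d² + r² + 2dr cosθ = |CA|² = 0.0113137 m²;  d cosθ + r = -0.096074 m.
|ω_lever| = |0.083·6.493·-0.096074| / 0.0113137 = 4.5761 rad/s.

4.58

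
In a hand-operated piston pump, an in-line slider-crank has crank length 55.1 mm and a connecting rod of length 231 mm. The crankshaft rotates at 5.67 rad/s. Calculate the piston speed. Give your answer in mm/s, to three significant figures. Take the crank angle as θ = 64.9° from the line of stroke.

ω = 5.67 rad/s
For an in-line slider-crank, x = r cosθ + √(L² − r² sin²θ), so v = −rω sinθ·[1 + r cosθ/√(L² − r² sin²θ)].
With r = 0.0551 m, L = 0.231 m, θ = 64.9°: √(L² − r² sin²θ) = 0.22555 m.
v = −0.0551·5.67·0.90557·[1 + 0.0551·0.42420/0.22555] = -0.31223 m/s.
|v| = 0.31223 m/s = 312.23 mm/s.

312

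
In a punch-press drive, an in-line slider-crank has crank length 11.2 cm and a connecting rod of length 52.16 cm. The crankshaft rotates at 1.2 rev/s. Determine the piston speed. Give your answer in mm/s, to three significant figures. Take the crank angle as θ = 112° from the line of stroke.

719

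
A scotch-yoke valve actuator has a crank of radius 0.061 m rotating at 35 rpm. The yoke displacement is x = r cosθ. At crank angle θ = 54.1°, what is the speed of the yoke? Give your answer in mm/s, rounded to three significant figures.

181

ω = 3.665 rad/s (from 35 rpm).
x = r cosθ ⇒ ẋ = −rω sinθ.
|v| = rω|sinθ| = 0.061·3.665·|sin 54.1°| = 0.18111 m/s = 181.11 mm/s.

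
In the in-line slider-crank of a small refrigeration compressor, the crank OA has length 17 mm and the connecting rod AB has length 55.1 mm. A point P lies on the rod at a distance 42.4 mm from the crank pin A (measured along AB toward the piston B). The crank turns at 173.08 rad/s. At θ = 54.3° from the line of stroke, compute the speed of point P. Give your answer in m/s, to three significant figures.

2.76

ω = 173.1 rad/s.  Crank-pin speed |V_A| = rω = 2.9424 m/s, perpendicular to OA.
Rod angle: sinφ = −(r/L) sinθ ⇒ φ = -14.510°; ω_rod = −rω cosθ/√(L²−r²sin²θ) = -32.188 rad/s.
V_P = V_A + ω_rod × AP, with AP = 0.0424 m along the rod.
Components: V_Px = −rω sinθ − a·ω_rod·sinφ = -2.7314 m/s;  V_Py = rω cosθ + a·ω_rod·cosφ = +0.39575 m/s.
|V_P| = √(V_Px² + V_Py²) = 2.7599 m/s.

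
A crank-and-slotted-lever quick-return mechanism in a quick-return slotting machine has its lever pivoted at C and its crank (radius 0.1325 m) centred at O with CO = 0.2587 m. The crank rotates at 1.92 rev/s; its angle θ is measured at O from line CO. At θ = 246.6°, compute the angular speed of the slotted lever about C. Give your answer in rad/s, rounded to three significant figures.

ω = 12.06 rad/s (from 1.92 rev/s).
Crank pin A relative to C: A = (d + r cosθ, r sinθ); lever angle φ = atan2(r sinθ, d + r cosθ).
Differentiating tanφ: φ̇ = rω(d cosθ + r)/(d² + r² + 2dr cosθ).
d² + r² + 2dr cosθ = |CA|² = 0.0572553 m²;  d cosθ + r = +0.029758 m.
|ω_lever| = |0.1325·12.06·+0.029758| / 0.0572553 = 0.83077 rad/s.

0.831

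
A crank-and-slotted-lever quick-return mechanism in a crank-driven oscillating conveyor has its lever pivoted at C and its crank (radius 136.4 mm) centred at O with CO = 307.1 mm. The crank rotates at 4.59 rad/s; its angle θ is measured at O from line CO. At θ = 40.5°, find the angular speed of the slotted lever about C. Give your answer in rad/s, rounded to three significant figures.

ω = 4.59 rad/s
Crank pin A relative to C: A = (d + r cosθ, r sinθ); lever angle φ = atan2(r sinθ, d + r cosθ).
Differentiating tanφ: φ̇ = rω(d cosθ + r)/(d² + r² + 2dr cosθ).
d² + r² + 2dr cosθ = |CA|² = 0.17662 m²;  d cosθ + r = +0.36992 m.
|ω_lever| = |0.1364·4.59·+0.36992| / 0.17662 = 1.3113 rad/s.

1.31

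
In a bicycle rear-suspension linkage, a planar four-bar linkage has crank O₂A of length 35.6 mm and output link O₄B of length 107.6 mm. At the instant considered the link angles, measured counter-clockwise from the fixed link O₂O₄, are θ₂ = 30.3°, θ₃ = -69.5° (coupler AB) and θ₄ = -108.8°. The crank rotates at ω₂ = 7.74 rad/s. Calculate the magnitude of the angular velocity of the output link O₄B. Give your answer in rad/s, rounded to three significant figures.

ω₂ = 7.74 rad/s
Differentiating the loop-closure r₂e^{iθ₂}+r₃e^{iθ₃}=r₁+r₄e^{iθ₄} gives r₂ω₂e^{iθ₂}+r₃ω₃e^{iθ₃}=r₄ω₄e^{iθ₄}.
Eliminating the other unknown: ω₄ = r₂ω₂ sin(θ₂−θ₃) / [r₄ sin(θ₄−θ₃)].
Numerator sine = +0.98541; denominator sine = -0.63338.
Result = 0.0356·7.74·(+0.98541) / (0.1076·(-0.63338)) = -3.9841 rad/s; magnitude 3.9841 rad/s.

3.98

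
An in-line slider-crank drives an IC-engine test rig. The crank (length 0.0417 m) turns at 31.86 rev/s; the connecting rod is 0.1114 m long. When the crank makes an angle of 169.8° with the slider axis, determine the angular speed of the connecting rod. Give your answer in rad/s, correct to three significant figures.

ω = 200.2 rad/s (converted from 31.86 rev/s).
The rod makes angle φ with the slider axis where L sinφ = r sinθ; differentiating, L cosφ·φ̇ = r ω cosθ.
L cosφ = √(L² − r² sin²θ) = 0.11115 m.
|ω_rod| = r ω |cosθ| / √(L² − r² sin²θ) = 0.0417·200.2·0.98420/0.11115 = 73.912 rad/s.

73.9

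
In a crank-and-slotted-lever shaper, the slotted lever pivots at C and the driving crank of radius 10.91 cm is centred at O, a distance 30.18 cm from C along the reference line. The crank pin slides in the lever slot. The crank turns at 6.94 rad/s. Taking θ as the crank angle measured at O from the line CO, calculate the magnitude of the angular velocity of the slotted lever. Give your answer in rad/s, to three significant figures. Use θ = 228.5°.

ω = 6.94 rad/s
Crank pin A relative to C: A = (d + r cosθ, r sinθ); lever angle φ = atan2(r sinθ, d + r cosθ).
Differentiating tanφ: φ̇ = rω(d cosθ + r)/(d² + r² + 2dr cosθ).
d² + r² + 2dr cosθ = |CA|² = 0.0593507 m²;  d cosθ + r = -0.090879 m.
|ω_lever| = |0.1091·6.94·-0.090879| / 0.0593507 = 1.1594 rad/s.

1.16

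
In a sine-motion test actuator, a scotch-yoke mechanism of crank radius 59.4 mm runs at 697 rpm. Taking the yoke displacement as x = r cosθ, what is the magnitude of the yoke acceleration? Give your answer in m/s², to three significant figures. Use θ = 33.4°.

ω = 72.99 rad/s (from 697 rpm).
x = r cosθ ⇒ ẍ = −rω² cosθ (ω constant).
|a| = rω²|cosθ| = 0.0594·(72.99)²·|cos 33.4°| = 264.19 m/s².

264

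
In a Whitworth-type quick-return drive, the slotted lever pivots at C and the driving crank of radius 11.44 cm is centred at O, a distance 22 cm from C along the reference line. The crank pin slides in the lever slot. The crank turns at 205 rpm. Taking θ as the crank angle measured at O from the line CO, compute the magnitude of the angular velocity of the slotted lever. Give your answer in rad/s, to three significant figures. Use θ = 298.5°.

6.30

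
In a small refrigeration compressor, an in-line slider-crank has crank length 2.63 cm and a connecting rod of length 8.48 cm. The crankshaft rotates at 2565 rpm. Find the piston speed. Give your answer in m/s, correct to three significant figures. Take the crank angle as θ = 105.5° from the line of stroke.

6.22

ω = 2π·2565/60 = 268.6 rad/s
For an in-line slider-crank, x = r cosθ + √(L² − r² sin²θ), so v = −rω sinθ·[1 + r cosθ/√(L² − r² sin²θ)].
With r = 0.0263 m, L = 0.0848 m, θ = 105.5°: √(L² − r² sin²θ) = 0.080924 m.
v = −0.0263·268.6·0.96363·[1 + 0.0263·-0.26724/0.080924] = -6.2162 m/s.
|v| = 6.2162 m/s.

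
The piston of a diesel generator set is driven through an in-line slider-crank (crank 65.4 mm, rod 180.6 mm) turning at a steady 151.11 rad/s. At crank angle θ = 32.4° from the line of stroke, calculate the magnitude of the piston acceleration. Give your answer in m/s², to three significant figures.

1510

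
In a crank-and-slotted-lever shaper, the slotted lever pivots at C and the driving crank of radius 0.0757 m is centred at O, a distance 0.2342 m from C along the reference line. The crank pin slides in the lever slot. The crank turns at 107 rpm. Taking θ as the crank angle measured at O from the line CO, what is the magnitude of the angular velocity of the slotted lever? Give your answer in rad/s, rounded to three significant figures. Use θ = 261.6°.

0.635

ω = 11.21 rad/s (from 107 rpm).
Crank pin A relative to C: A = (d + r cosθ, r sinθ); lever angle φ = atan2(r sinθ, d + r cosθ).
Differentiating tanφ: φ̇ = rω(d cosθ + r)/(d² + r² + 2dr cosθ).
d² + r² + 2dr cosθ = |CA|² = 0.0554003 m²;  d cosθ + r = +0.041487 m.
|ω_lever| = |0.0757·11.21·+0.041487| / 0.0554003 = 0.6352 rad/s.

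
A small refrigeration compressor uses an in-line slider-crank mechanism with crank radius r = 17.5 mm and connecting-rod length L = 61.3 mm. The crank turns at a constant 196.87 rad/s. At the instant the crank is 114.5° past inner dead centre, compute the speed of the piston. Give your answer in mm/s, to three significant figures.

2750

ω = 196.9 rad/s
For an in-line slider-crank, x = r cosθ + √(L² − r² sin²θ), so v = −rω sinθ·[1 + r cosθ/√(L² − r² sin²θ)].
With r = 0.0175 m, L = 0.0613 m, θ = 114.5°: √(L² − r² sin²θ) = 0.059195 m.
v = −0.0175·196.9·0.90996·[1 + 0.0175·-0.41469/0.059195] = -2.7507 m/s.
|v| = 2.7507 m/s = 2750.7 mm/s.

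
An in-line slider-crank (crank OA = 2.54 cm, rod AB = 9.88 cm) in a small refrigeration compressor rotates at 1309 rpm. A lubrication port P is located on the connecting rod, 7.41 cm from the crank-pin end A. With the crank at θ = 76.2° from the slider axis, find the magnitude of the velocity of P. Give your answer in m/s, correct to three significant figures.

3.55

ω = 137.1 rad/s.  Crank-pin speed |V_A| = rω = 3.4818 m/s, perpendicular to OA.
Rod angle: sinφ = −(r/L) sinθ ⇒ φ = -14.458°; ω_rod = −rω cosθ/√(L²−r²sin²θ) = -8.681 rad/s.
V_P = V_A + ω_rod × AP, with AP = 0.0741 m along the rod.
Components: V_Px = −rω sinθ − a·ω_rod·sinφ = -3.5419 m/s;  V_Py = rω cosθ + a·ω_rod·cosφ = +0.20763 m/s.
|V_P| = √(V_Px² + V_Py²) = 3.548 m/s.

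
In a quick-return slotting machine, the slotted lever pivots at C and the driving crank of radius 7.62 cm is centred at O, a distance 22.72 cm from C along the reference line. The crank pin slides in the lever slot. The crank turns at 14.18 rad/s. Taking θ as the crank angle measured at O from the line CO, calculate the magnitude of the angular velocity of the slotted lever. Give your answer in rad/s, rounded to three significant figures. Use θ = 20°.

ω = 14.18 rad/s
Crank pin A relative to C: A = (d + r cosθ, r sinθ); lever angle φ = atan2(r sinθ, d + r cosθ).
Differentiating tanφ: φ̇ = rω(d cosθ + r)/(d² + r² + 2dr cosθ).
d² + r² + 2dr cosθ = |CA|² = 0.0899634 m²;  d cosθ + r = +0.2897 m.
|ω_lever| = |0.0762·14.18·+0.2897| / 0.0899634 = 3.4795 rad/s.

3.48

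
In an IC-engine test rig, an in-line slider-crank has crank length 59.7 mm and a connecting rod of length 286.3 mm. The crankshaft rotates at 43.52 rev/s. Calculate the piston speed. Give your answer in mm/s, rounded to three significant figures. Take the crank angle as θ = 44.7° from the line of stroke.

13200

ω = 2π·43.5 = 273.4 rad/s
For an in-line slider-crank, x = r cosθ + √(L² − r² sin²θ), so v = −rω sinθ·[1 + r cosθ/√(L² − r² sin²θ)].
With r = 0.0597 m, L = 0.2863 m, θ = 44.7°: √(L² − r² sin²θ) = 0.2832 m.
v = −0.0597·273.4·0.70339·[1 + 0.0597·0.71080/0.2832] = -13.203 m/s.
|v| = 13.203 m/s = 13203 mm/s.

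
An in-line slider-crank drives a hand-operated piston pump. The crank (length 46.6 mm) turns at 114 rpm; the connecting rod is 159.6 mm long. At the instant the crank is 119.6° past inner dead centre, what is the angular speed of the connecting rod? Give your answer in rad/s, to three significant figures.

ω = 11.94 rad/s (converted from 114 rpm).
The rod makes angle φ with the slider axis where L sinφ = r sinθ; differentiating, L cosφ·φ̇ = r ω cosθ.
L cosφ = √(L² − r² sin²θ) = 0.15437 m.
|ω_rod| = r ω |cosθ| / √(L² − r² sin²θ) = 0.0466·11.94·0.49394/0.15437 = 1.78 rad/s.

1.78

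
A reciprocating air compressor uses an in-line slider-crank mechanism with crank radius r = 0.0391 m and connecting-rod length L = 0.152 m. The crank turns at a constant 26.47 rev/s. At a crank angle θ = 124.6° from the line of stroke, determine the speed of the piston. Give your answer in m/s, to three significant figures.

ω = 2π·26.5 = 166.3 rad/s
For an in-line slider-crank, x = r cosθ + √(L² − r² sin²θ), so v = −rω sinθ·[1 + r cosθ/√(L² − r² sin²θ)].
With r = 0.0391 m, L = 0.152 m, θ = 124.6°: √(L² − r² sin²θ) = 0.14855 m.
v = −0.0391·166.3·0.82314·[1 + 0.0391·-0.56784/0.14855] = -4.5528 m/s.
|v| = 4.5528 m/s.

4.55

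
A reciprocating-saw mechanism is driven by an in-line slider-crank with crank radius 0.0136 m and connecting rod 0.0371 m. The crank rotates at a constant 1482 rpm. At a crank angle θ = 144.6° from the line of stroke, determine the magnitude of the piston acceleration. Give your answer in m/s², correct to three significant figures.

ω = 2π·1482/60 = 155.2 rad/s
x(θ) = r cosθ + √(L² − r² sin²θ); with ω constant, a = ω²·d²x/dθ².
d²x/dθ² = −r cosθ − r²(cos2θ)/√u − r⁴ sin²2θ/(4u^{3/2}),  u = L² − r² sin²θ = 0.00131434 m².
Substituting r = 0.0136 m, L = 0.0371 m, θ = 144.6°: d²x/dθ² = +0.0092479 m.
a = ω²·d²x/dθ² = (155.2)²·(+0.0092479) = +222.74 m/s²;  |a| = 222.74 m/s².

223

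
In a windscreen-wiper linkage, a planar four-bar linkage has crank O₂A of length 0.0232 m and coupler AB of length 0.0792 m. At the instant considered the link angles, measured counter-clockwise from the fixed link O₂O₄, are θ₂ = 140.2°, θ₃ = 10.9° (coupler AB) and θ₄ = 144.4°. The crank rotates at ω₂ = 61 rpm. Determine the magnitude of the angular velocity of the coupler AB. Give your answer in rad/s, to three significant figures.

0.189

ω₂ = 6.388 rad/s (from 61 rpm).
Differentiating the loop-closure r₂e^{iθ₂}+r₃e^{iθ₃}=r₁+r₄e^{iθ₄} gives r₂ω₂e^{iθ₂}+r₃ω₃e^{iθ₃}=r₄ω₄e^{iθ₄}.
Eliminating the other unknown: ω₃ = r₂ω₂ sin(θ₄−θ₂) / [r₃ sin(θ₃−θ₄)].
Numerator sine = +0.07324; denominator sine = -0.72537.
Result = 0.0232·6.388·(+0.07324) / (0.0792·(-0.72537)) = -0.18893 rad/s; magnitude 0.18893 rad/s.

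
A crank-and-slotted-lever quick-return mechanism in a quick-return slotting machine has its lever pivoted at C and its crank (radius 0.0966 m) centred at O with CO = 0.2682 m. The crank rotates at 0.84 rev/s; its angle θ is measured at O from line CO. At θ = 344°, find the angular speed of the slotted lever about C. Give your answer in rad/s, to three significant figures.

ω = 5.278 rad/s (from 0.84 rev/s).
Crank pin A relative to C: A = (d + r cosθ, r sinθ); lever angle φ = atan2(r sinθ, d + r cosθ).
Differentiating tanφ: φ̇ = rω(d cosθ + r)/(d² + r² + 2dr cosθ).
d² + r² + 2dr cosθ = |CA|² = 0.131072 m²;  d cosθ + r = +0.35441 m.
|ω_lever| = |0.0966·5.278·+0.35441| / 0.131072 = 1.3786 rad/s.

1.38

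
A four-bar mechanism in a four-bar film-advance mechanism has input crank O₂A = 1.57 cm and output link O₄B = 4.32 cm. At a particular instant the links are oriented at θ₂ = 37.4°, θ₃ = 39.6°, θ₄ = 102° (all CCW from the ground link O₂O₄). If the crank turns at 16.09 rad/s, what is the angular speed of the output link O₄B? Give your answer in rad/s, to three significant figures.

0.253

ω₂ = 16.09 rad/s
Differentiating the loop-closure r₂e^{iθ₂}+r₃e^{iθ₃}=r₁+r₄e^{iθ₄} gives r₂ω₂e^{iθ₂}+r₃ω₃e^{iθ₃}=r₄ω₄e^{iθ₄}.
Eliminating the other unknown: ω₄ = r₂ω₂ sin(θ₂−θ₃) / [r₄ sin(θ₄−θ₃)].
Numerator sine = -0.03839; denominator sine = +0.88620.
Result = 0.0157·16.09·(-0.03839) / (0.0432·(+0.88620)) = -0.2533 rad/s; magnitude 0.2533 rad/s.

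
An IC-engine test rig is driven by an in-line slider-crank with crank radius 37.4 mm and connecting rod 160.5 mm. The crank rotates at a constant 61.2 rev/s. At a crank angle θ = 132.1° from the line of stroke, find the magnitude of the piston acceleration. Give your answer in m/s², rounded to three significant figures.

3820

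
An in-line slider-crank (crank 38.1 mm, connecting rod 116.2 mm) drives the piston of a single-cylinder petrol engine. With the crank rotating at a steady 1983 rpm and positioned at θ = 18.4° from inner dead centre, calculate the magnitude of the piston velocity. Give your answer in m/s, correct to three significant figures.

ω = 2π·1983/60 = 207.7 rad/s
For an in-line slider-crank, x = r cosθ + √(L² − r² sin²θ), so v = −rω sinθ·[1 + r cosθ/√(L² − r² sin²θ)].
With r = 0.0381 m, L = 0.1162 m, θ = 18.4°: √(L² − r² sin²θ) = 0.11558 m.
v = −0.0381·207.7·0.31565·[1 + 0.0381·0.94888/0.11558] = -3.2785 m/s.
|v| = 3.2785 m/s.

3.28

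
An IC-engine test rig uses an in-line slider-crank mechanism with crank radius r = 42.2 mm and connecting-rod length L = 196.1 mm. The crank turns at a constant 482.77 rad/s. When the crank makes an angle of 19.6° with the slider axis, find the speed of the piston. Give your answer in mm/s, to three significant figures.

8220

ω = 482.8 rad/s
For an in-line slider-crank, x = r cosθ + √(L² − r² sin²θ), so v = −rω sinθ·[1 + r cosθ/√(L² − r² sin²θ)].
With r = 0.0422 m, L = 0.1961 m, θ = 19.6°: √(L² − r² sin²θ) = 0.19559 m.
v = −0.0422·482.8·0.33545·[1 + 0.0422·0.94206/0.19559] = -8.2232 m/s.
|v| = 8.2232 m/s = 8223.2 mm/s.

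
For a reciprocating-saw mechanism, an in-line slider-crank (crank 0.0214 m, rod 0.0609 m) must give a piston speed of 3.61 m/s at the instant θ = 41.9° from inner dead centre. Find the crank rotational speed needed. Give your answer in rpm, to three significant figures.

For an in-line slider-crank, |v_piston| = rω|sinθ|·[1 + r cosθ/√(L² − r² sin²θ)].
With r = 0.0214 m, L = 0.0609 m, θ = 41.9°: the bracketed kinematic factor |dx/dθ| = 0.018137 m.
ω = v/|dx/dθ| = 3.61/0.018137 = 199.04 rad/s.
N = 60ω/(2π) = 1900.7 rpm.

1900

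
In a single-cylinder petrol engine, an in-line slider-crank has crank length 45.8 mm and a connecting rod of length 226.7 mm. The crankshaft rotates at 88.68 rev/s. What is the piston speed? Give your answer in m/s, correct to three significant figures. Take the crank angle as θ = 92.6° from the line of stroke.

ω = 2π·88.7 = 557.2 rad/s
For an in-line slider-crank, x = r cosθ + √(L² − r² sin²θ), so v = −rω sinθ·[1 + r cosθ/√(L² − r² sin²θ)].
With r = 0.0458 m, L = 0.2267 m, θ = 92.6°: √(L² − r² sin²θ) = 0.22204 m.
v = −0.0458·557.2·0.99897·[1 + 0.0458·-0.04536/0.22204] = -25.255 m/s.
|v| = 25.255 m/s.

25.3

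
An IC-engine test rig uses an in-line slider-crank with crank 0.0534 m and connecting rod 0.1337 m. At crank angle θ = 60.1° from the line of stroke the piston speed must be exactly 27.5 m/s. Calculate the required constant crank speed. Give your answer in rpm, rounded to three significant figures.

4680

For an in-line slider-crank, |v_piston| = rω|sinθ|·[1 + r cosθ/√(L² − r² sin²θ)].
With r = 0.0534 m, L = 0.1337 m, θ = 60.1°: the bracketed kinematic factor |dx/dθ| = 0.056117 m.
ω = v/|dx/dθ| = 27.5/0.056117 = 490.05 rad/s.
N = 60ω/(2π) = 4679.6 rpm.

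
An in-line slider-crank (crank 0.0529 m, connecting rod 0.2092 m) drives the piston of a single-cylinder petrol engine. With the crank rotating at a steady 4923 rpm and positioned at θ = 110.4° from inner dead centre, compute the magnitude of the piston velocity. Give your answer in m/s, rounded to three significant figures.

ω = 2π·4923/60 = 515.5 rad/s
For an in-line slider-crank, x = r cosθ + √(L² − r² sin²θ), so v = −rω sinθ·[1 + r cosθ/√(L² − r² sin²θ)].
With r = 0.0529 m, L = 0.2092 m, θ = 110.4°: √(L² − r² sin²θ) = 0.20324 m.
v = −0.0529·515.5·0.93728·[1 + 0.0529·-0.34857/0.20324] = -23.242 m/s.
|v| = 23.242 m/s.

23.2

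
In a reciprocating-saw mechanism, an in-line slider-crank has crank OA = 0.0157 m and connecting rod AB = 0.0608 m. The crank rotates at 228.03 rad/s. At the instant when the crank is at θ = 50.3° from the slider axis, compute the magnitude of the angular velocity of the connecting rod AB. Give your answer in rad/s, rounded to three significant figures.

ω = 228 rad/s
The rod makes angle φ with the slider axis where L sinφ = r sinθ; differentiating, L cosφ·φ̇ = r ω cosθ.
L cosφ = √(L² − r² sin²θ) = 0.059588 m.
|ω_rod| = r ω |cosθ| / √(L² − r² sin²θ) = 0.0157·228·0.63877/0.059588 = 38.377 rad/s.

38.4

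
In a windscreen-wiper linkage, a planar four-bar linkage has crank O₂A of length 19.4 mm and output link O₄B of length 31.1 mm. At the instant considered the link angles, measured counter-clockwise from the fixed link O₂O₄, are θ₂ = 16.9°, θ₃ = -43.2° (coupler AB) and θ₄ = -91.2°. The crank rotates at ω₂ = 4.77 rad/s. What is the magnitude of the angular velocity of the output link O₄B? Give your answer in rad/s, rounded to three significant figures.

ω₂ = 4.77 rad/s
Differentiating the loop-closure r₂e^{iθ₂}+r₃e^{iθ₃}=r₁+r₄e^{iθ₄} gives r₂ω₂e^{iθ₂}+r₃ω₃e^{iθ₃}=r₄ω₄e^{iθ₄}.
Eliminating the other unknown: ω₄ = r₂ω₂ sin(θ₂−θ₃) / [r₄ sin(θ₄−θ₃)].
Numerator sine = +0.86690; denominator sine = -0.74314.
Result = 0.0194·4.77·(+0.86690) / (0.0311·(-0.74314)) = -3.471 rad/s; magnitude 3.471 rad/s.

3.47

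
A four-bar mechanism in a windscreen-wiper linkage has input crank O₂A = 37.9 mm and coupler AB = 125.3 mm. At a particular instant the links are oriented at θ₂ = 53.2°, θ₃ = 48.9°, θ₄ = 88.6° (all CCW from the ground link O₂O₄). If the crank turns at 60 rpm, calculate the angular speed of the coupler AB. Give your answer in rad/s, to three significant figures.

1.72

ω₂ = 6.283 rad/s (from 60 rpm).
Differentiating the loop-closure r₂e^{iθ₂}+r₃e^{iθ₃}=r₁+r₄e^{iθ₄} gives r₂ω₂e^{iθ₂}+r₃ω₃e^{iθ₃}=r₄ω₄e^{iθ₄}.
Eliminating the other unknown: ω₃ = r₂ω₂ sin(θ₄−θ₂) / [r₃ sin(θ₃−θ₄)].
Numerator sine = +0.57928; denominator sine = -0.63877.
Result = 0.0379·6.283·(+0.57928) / (0.1253·(-0.63877)) = -1.7235 rad/s; magnitude 1.7235 rad/s.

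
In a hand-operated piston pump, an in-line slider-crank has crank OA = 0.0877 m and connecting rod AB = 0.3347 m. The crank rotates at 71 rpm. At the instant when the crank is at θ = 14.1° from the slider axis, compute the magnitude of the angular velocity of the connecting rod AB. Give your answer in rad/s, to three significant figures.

1.89

ω = 7.435 rad/s (converted from 71 rpm).
The rod makes angle φ with the slider axis where L sinφ = r sinθ; differentiating, L cosφ·φ̇ = r ω cosθ.
L cosφ = √(L² − r² sin²θ) = 0.33402 m.
|ω_rod| = r ω |cosθ| / √(L² − r² sin²θ) = 0.0877·7.435·0.96987/0.33402 = 1.8934 rad/s.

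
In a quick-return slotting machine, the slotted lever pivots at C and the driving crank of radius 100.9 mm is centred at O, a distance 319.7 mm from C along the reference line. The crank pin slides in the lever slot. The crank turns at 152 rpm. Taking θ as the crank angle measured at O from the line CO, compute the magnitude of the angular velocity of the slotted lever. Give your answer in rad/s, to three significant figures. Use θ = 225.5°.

2.95

ω = 15.92 rad/s (from 152 rpm).
Crank pin A relative to C: A = (d + r cosθ, r sinθ); lever angle φ = atan2(r sinθ, d + r cosθ).
Differentiating tanφ: φ̇ = rω(d cosθ + r)/(d² + r² + 2dr cosθ).
d² + r² + 2dr cosθ = |CA|² = 0.0671694 m²;  d cosθ + r = -0.12318 m.
|ω_lever| = |0.1009·15.92·-0.12318| / 0.0671694 = 2.9453 rad/s.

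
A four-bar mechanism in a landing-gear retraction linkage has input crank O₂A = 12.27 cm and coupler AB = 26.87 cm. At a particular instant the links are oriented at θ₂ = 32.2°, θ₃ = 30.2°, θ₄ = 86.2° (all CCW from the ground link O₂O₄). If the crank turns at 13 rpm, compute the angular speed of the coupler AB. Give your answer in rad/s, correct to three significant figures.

ω₂ = 1.361 rad/s (from 13 rpm).
Differentiating the loop-closure r₂e^{iθ₂}+r₃e^{iθ₃}=r₁+r₄e^{iθ₄} gives r₂ω₂e^{iθ₂}+r₃ω₃e^{iθ₃}=r₄ω₄e^{iθ₄}.
Eliminating the other unknown: ω₃ = r₂ω₂ sin(θ₄−θ₂) / [r₃ sin(θ₃−θ₄)].
Numerator sine = +0.80902; denominator sine = -0.82904.
Result = 0.1227·1.361·(+0.80902) / (0.2687·(-0.82904)) = -0.60664 rad/s; magnitude 0.60664 rad/s.

0.607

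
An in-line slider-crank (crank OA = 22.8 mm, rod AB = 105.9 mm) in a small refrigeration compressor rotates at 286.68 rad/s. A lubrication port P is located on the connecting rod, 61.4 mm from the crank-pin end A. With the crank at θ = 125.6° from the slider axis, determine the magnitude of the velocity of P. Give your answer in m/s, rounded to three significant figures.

5.18

ω = 286.7 rad/s.  Crank-pin speed |V_A| = rω = 6.5363 m/s, perpendicular to OA.
Rod angle: sinφ = −(r/L) sinθ ⇒ φ = -10.082°; ω_rod = −rω cosθ/√(L²−r²sin²θ) = +36.493 rad/s.
V_P = V_A + ω_rod × AP, with AP = 0.0614 m along the rod.
Components: V_Px = −rω sinθ − a·ω_rod·sinφ = -4.9224 m/s;  V_Py = rω cosθ + a·ω_rod·cosφ = -1.5989 m/s.
|V_P| = √(V_Px² + V_Py²) = 5.1756 m/s.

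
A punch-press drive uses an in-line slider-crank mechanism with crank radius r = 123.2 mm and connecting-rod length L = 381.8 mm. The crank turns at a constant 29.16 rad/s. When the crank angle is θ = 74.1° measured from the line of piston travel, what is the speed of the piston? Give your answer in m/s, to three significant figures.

3.78

ω = 29.16 rad/s
For an in-line slider-crank, x = r cosθ + √(L² − r² sin²θ), so v = −rω sinθ·[1 + r cosθ/√(L² − r² sin²θ)].
With r = 0.1232 m, L = 0.3818 m, θ = 74.1°: √(L² − r² sin²θ) = 0.36295 m.
v = −0.1232·29.16·0.96174·[1 + 0.1232·0.27396/0.36295] = -3.7764 m/s.
|v| = 3.7764 m/s.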